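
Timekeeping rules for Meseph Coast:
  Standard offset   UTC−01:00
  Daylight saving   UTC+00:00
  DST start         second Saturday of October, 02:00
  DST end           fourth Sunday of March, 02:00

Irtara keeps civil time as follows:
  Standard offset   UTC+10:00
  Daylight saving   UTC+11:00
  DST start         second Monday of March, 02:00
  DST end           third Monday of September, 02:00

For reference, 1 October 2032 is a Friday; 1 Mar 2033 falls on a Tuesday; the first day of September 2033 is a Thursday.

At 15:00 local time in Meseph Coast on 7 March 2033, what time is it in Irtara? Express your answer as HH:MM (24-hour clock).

1 October 2032 is a Friday, so the first Saturday is October 2 and the second is October 9.
1 March 2033 is a Tuesday, so the first Sunday is March 6 and the fourth is March 27.
Daylight saving runs 9 October 2032 – 27 March 2033; 7 March 2033 is inside that window, so Meseph Coast is at UTC+00:00.
15:00 Meseph Coast − 0h = 15:00 UTC.
1 March 2033 is a Tuesday, so the first Monday is March 7 and the second is March 14.
1 September 2033 is a Thursday, so the first Monday is September 5 and the third is September 19.
At the standard offset (UTC+10:00), 15:00 UTC + 10h = 01:00 Irtara standard time (rolling into the next day, 8 March 2033).
The standard-time date in Irtara, 8 March 2033, is outside the daylight-saving period (14 March – 19 September), so Irtara is on standard time, UTC+10:00.
15:00 UTC + 10h = 01:00 Irtara (rolling into the next day, 8 March 2033).

01:00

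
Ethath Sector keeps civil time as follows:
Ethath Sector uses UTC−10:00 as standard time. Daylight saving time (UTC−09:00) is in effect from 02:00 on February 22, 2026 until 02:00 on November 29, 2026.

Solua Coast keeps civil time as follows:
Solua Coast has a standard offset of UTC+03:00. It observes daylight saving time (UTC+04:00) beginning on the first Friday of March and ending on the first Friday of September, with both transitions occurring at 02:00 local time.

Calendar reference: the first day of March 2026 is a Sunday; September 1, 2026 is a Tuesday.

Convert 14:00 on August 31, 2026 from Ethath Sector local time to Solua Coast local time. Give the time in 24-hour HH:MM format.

August 31, 2026 falls between 22 February and 29 November, so daylight saving is in effect and Ethath Sector is at UTC−09:00.
14:00 Ethath Sector + 9h = 23:00 UTC.
1 March 2026 is a Sunday, so the first Friday is March 6.
1 September 2026 is a Tuesday, so the first Friday is September 4.
At the standard offset (UTC+03:00), 23:00 UTC + 3h = 02:00 Solua Coast standard time (rolling into the next day, 1 September 2026).
Daylight saving runs 6 March – 4 September; the standard-time date in Solua Coast, September 1, 2026, is inside that window, so Solua Coast is at UTC+04:00.
23:00 UTC + 4h = 03:00 Solua Coast (rolling into the next day, 1 September 2026).

03:00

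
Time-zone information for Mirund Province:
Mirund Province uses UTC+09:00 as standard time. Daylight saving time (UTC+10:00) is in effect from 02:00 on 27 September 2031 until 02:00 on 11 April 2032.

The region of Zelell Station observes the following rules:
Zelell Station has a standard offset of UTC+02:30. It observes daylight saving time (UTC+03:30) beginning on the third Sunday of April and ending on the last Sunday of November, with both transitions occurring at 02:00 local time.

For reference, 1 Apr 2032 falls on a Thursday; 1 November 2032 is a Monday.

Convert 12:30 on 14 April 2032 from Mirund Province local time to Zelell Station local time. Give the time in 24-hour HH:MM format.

06:00

Daylight saving runs 27 September 2031 – 11 April 2032; 14 April 2032 is outside that window, so Mirund Province is on standard time at UTC+09:00.
12:30 Mirund Province − 9h = 03:30 UTC.
1 April 2032 is a Thursday, so the first Sunday is April 4 and the third is April 18.
1 November 2032 is a Monday, so Sundays fall on 7, 14, 21, 28; the last is November 28.
At the standard offset (UTC+02:30), 03:30 UTC + 2h30m = 06:00 Zelell Station standard time.
The standard-time date in Zelell Station, 14 April 2032, is outside the daylight-saving period (18 April – 28 November), so Zelell Station is on standard time, UTC+02:30.
03:30 UTC + 2h30m = 06:00 Zelell Station.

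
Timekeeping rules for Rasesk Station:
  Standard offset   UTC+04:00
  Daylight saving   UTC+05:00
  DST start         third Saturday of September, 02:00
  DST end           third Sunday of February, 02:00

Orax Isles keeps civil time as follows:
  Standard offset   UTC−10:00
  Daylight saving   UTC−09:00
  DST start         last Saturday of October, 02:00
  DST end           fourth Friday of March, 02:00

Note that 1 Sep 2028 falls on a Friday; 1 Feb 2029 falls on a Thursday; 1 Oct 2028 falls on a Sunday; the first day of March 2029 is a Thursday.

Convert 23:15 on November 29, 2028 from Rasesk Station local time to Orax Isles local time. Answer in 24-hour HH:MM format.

09:15

1 September 2028 is a Friday, so the first Saturday is September 2 and the third is September 16.
1 February 2029 is a Thursday, so the first Sunday is February 4 and the third is February 18.
November 29, 2028 falls between 16 September 2028 and 18 February 2029, so daylight saving is in effect and Rasesk Station is at UTC+05:00.
23:15 Rasesk Station − 5h = 18:15 UTC.
1 October 2028 is a Sunday, so Saturdays fall on 7, 14, 21, 28; the last is October 28.
1 March 2029 is a Thursday, so the first Friday is March 2 and the fourth is March 23.
At the standard offset (UTC−10:00), 18:15 UTC − 10h = 08:15 Orax Isles standard time.
The standard-time date in Orax Isles, November 29, 2028, lies within the daylight-saving period (28 October 2028 – 23 March 2029), so Orax Isles is on daylight time, UTC−09:00.
18:15 UTC − 9h = 09:15 Orax Isles.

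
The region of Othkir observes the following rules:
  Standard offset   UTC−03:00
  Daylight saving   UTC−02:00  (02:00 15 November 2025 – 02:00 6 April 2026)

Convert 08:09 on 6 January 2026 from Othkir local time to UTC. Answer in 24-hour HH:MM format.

10:09

6 January 2026 lies within the daylight-saving period (15 November 2025 – 6 April 2026), so Othkir is on daylight time, UTC−02:00.
08:09 local + 2h = 10:09 UTC.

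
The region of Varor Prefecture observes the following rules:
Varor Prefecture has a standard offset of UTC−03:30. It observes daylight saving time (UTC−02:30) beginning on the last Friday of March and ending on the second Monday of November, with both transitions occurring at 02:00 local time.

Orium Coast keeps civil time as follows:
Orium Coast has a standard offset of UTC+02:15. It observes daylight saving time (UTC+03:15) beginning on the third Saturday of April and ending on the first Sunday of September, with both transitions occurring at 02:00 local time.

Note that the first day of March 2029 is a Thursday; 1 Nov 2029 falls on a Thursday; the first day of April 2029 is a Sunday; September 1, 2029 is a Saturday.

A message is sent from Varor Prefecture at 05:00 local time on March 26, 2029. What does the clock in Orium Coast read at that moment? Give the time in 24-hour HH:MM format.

1 March 2029 is a Thursday, so Fridays fall on 2, 9, 16, 23, 30; the last is March 30.
1 November 2029 is a Thursday, so the first Monday is November 5 and the second is November 12.
March 26, 2029 is outside the daylight-saving period (30 March – 12 November), so Varor Prefecture is on standard time, UTC−03:30.
05:00 Varor Prefecture + 3h30m = 08:30 UTC.
1 April 2029 is a Sunday, so the first Saturday is April 7 and the third is April 21.
1 September 2029 is a Saturday, so the first Sunday is September 2.
At the standard offset (UTC+02:15), 08:30 UTC + 2h15m = 10:45 Orium Coast standard time.
The standard-time date in Orium Coast, March 26, 2029, does not fall between 21 April and 2 September, so daylight saving is not in effect and Orium Coast is at UTC+02:15.
08:30 UTC + 2h15m = 10:45 Orium Coast.

10:45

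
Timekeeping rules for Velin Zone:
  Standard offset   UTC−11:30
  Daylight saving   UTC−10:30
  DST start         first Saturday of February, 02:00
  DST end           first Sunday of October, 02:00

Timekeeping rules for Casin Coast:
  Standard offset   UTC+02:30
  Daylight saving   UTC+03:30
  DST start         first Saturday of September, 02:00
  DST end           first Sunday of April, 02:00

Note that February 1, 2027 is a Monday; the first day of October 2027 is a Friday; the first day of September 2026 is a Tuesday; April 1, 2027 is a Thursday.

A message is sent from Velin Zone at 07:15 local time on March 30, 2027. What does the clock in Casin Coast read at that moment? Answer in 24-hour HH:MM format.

1 February 2027 is a Monday, so the first Saturday is February 6.
1 October 2027 is a Friday, so the first Sunday is October 3.
March 30, 2027 lies within the daylight-saving period (6 February – 3 October), so Velin Zone is on daylight time, UTC−10:30.
07:15 Velin Zone + 10h30m = 17:45 UTC.
1 September 2026 is a Tuesday, so the first Saturday is September 5.
1 April 2027 is a Thursday, so the first Sunday is April 4.
At the standard offset (UTC+02:30), 17:45 UTC + 2h30m = 20:15 Casin Coast standard time.
The standard-time date in Casin Coast, March 30, 2027, falls between 5 September 2026 and 4 April 2027, so daylight saving is in effect and Casin Coast is at UTC+03:30.
17:45 UTC + 3h30m = 21:15 Casin Coast.

21:15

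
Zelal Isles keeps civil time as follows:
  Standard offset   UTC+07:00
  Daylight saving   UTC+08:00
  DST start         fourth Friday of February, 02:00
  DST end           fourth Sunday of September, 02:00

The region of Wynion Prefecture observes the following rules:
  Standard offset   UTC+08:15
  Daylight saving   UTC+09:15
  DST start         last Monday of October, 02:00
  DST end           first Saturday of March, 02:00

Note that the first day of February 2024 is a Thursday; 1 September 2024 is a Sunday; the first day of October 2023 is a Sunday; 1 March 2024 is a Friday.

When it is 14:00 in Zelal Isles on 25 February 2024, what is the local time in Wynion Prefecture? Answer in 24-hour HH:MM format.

1 February 2024 is a Thursday, so the first Friday is February 2 and the fourth is February 23.
1 September 2024 is a Sunday, so the first Sunday is September 1 and the fourth is September 22.
Daylight saving runs 23 February – 22 September; 25 February 2024 is inside that window, so Zelal Isles is at UTC+08:00.
14:00 Zelal Isles − 8h = 06:00 UTC.
1 October 2023 is a Sunday, so Mondays fall on 2, 9, 16, 23, 30; the last is October 30.
1 March 2024 is a Friday, so the first Saturday is March 2.
At the standard offset (UTC+08:15), 06:00 UTC + 8h15m = 14:15 Wynion Prefecture standard time.
The standard-time date in Wynion Prefecture, 25 February 2024, lies within the daylight-saving period (30 October 2023 – 2 March 2024), so Wynion Prefecture is on daylight time, UTC+09:15.
06:00 UTC + 9h15m = 15:15 Wynion Prefecture.

15:15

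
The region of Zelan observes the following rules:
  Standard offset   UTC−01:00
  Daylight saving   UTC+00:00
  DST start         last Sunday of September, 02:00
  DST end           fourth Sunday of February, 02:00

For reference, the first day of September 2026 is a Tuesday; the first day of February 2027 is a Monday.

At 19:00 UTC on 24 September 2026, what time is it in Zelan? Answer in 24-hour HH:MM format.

1 September 2026 is a Tuesday, so Sundays fall on 6, 13, 20, 27; the last is September 27.
1 February 2027 is a Monday, so the first Sunday is February 7 and the fourth is February 28.
At the standard offset (UTC−01:00), 19:00 UTC − 1h = 18:00 Zelan standard time.
The standard-time date in Zelan, 24 September 2026, does not fall between 27 September 2026 and 28 February 2027, so daylight saving is not in effect and Zelan is at UTC−01:00.
19:00 UTC − 1h = 18:00 local.

18:00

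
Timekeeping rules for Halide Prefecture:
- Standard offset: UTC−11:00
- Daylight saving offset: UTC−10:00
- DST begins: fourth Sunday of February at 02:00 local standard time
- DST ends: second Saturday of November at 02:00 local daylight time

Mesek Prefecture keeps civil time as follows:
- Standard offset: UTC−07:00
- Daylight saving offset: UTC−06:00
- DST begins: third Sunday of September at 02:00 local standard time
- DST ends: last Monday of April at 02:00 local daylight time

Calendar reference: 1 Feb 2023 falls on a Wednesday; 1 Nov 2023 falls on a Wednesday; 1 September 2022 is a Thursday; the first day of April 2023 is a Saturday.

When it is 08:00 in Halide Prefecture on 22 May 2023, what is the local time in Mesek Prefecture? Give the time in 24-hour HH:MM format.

1 February 2023 is a Wednesday, so the first Sunday is February 5 and the fourth is February 26.
1 November 2023 is a Wednesday, so the first Saturday is November 4 and the second is November 11.
22 May 2023 falls between 26 February and 11 November, so daylight saving is in effect and Halide Prefecture is at UTC−10:00.
08:00 Halide Prefecture + 10h = 18:00 UTC.
1 September 2022 is a Thursday, so the first Sunday is September 4 and the third is September 18.
1 April 2023 is a Saturday, so Mondays fall on 3, 10, 17, 24; the last is April 24.
At the standard offset (UTC−07:00), 18:00 UTC − 7h = 11:00 Mesek Prefecture standard time.
Daylight saving runs 18 September 2022 – 24 April 2023; the standard-time date in Mesek Prefecture, 22 May 2023, is outside that window, so Mesek Prefecture is on standard time at UTC−07:00.
18:00 UTC − 7h = 11:00 Mesek Prefecture.

11:00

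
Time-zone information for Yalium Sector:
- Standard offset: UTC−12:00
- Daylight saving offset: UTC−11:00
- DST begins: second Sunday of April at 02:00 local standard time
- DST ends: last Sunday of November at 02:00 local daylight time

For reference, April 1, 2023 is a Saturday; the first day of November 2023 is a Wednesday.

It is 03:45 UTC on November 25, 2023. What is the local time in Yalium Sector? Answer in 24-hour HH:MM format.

16:45

1 April 2023 is a Saturday, so the first Sunday is April 2 and the second is April 9.
1 November 2023 is a Wednesday, so Sundays fall on 5, 12, 19, 26; the last is November 26.
At the standard offset (UTC−12:00), 03:45 UTC − 12h = 15:45 Yalium Sector standard time (rolling into the previous day, 24 November 2023).
Daylight saving runs 9 April – 26 November; the standard-time date in Yalium Sector, November 24, 2023, is inside that window, so Yalium Sector is at UTC−11:00.
03:45 UTC − 11h = 16:45 local (rolling into the previous day, 24 November 2023).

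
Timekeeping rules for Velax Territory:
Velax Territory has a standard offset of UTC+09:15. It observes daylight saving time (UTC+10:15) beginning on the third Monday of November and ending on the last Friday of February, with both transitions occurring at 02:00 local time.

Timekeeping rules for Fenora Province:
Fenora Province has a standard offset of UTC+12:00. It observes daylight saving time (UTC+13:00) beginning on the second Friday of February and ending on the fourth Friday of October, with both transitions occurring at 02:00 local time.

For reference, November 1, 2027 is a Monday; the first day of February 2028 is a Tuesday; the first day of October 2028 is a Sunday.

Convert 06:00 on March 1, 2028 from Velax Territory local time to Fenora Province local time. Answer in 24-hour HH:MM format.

09:45

1 November 2027 is a Monday, so the first Monday is November 1 and the third is November 15.
1 February 2028 is a Tuesday, so Fridays fall on 4, 11, 18, 25; the last is February 25.
Daylight saving runs 15 November 2027 – 25 February 2028; March 1, 2028 is outside that window, so Velax Territory is on standard time at UTC+09:15.
06:00 Velax Territory − 9h15m = 20:45 UTC (rolling into the previous day, 29 February 2028).
1 February 2028 is a Tuesday, so the first Friday is February 4 and the second is February 11.
1 October 2028 is a Sunday, so the first Friday is October 6 and the fourth is October 27.
At the standard offset (UTC+12:00), 20:45 UTC + 12h = 08:45 Fenora Province standard time (rolling into the next day, 1 March 2028).
Daylight saving runs 11 February – 27 October; the standard-time date in Fenora Province, March 1, 2028, is inside that window, so Fenora Province is at UTC+13:00.
20:45 UTC + 13h = 09:45 Fenora Province (rolling into the next day, 1 March 2028).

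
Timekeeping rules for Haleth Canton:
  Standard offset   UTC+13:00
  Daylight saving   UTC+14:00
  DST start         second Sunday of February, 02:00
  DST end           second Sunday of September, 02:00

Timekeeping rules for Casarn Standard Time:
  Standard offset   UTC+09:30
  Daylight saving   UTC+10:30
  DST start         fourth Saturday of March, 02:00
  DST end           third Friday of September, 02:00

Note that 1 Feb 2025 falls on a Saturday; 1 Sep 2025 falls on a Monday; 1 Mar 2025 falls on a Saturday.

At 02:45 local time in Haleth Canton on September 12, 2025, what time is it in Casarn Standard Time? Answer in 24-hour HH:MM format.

23:15

1 February 2025 is a Saturday, so the first Sunday is February 2 and the second is February 9.
1 September 2025 is a Monday, so the first Sunday is September 7 and the second is September 14.
Daylight saving runs 9 February – 14 September; September 12, 2025 is inside that window, so Haleth Canton is at UTC+14:00.
02:45 Haleth Canton − 14h = 12:45 UTC (rolling into the previous day, 11 September 2025).
1 March 2025 is a Saturday, so the first Saturday is March 1 and the fourth is March 22.
1 September 2025 is a Monday, so the first Friday is September 5 and the third is September 19.
At the standard offset (UTC+09:30), 12:45 UTC + 9h30m = 22:15 Casarn Standard Time standard time.
The standard-time date in Casarn Standard Time, September 11, 2025, lies within the daylight-saving period (22 March – 19 September), so Casarn Standard Time is on daylight time, UTC+10:30.
12:45 UTC + 10h30m = 23:15 Casarn Standard Time.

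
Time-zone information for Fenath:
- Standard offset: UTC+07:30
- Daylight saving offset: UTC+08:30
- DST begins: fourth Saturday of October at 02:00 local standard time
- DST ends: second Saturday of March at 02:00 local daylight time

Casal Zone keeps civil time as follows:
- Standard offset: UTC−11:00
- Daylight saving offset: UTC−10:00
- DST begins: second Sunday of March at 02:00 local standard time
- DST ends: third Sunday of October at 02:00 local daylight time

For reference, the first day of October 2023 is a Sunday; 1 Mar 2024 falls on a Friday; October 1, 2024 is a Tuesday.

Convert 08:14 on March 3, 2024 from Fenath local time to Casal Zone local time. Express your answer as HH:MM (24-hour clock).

12:44

1 October 2023 is a Sunday, so the first Saturday is October 7 and the fourth is October 28.
1 March 2024 is a Friday, so the first Saturday is March 2 and the second is March 9.
Daylight saving runs 28 October 2023 – 9 March 2024; March 3, 2024 is inside that window, so Fenath is at UTC+08:30.
08:14 Fenath − 8h30m = 23:44 UTC (rolling into the previous day, 2 March 2024).
1 March 2024 is a Friday, so the first Sunday is March 3 and the second is March 10.
1 October 2024 is a Tuesday, so the first Sunday is October 6 and the third is October 20.
At the standard offset (UTC−11:00), 23:44 UTC − 11h = 12:44 Casal Zone standard time.
Daylight saving runs 10 March – 20 October; the standard-time date in Casal Zone, March 2, 2024, is outside that window, so Casal Zone is on standard time at UTC−11:00.
23:44 UTC − 11h = 12:44 Casal Zone.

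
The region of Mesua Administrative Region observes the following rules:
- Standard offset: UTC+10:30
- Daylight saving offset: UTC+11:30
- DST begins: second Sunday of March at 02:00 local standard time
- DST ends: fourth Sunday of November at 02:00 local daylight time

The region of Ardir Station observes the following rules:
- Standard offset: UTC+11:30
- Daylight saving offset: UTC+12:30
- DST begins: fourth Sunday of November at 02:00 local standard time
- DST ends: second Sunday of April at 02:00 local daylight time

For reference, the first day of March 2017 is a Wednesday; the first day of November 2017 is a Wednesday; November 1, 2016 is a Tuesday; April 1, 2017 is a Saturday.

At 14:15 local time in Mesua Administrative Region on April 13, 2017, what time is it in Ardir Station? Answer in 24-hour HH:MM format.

1 March 2017 is a Wednesday, so the first Sunday is March 5 and the second is March 12.
1 November 2017 is a Wednesday, so the first Sunday is November 5 and the fourth is November 26.
April 13, 2017 falls between 12 March and 26 November, so daylight saving is in effect and Mesua Administrative Region is at UTC+11:30.
14:15 Mesua Administrative Region − 11h30m = 02:45 UTC.
1 November 2016 is a Tuesday, so the first Sunday is November 6 and the fourth is November 27.
1 April 2017 is a Saturday, so the first Sunday is April 2 and the second is April 9.
At the standard offset (UTC+11:30), 02:45 UTC + 11h30m = 14:15 Ardir Station standard time.
Daylight saving runs 27 November 2016 – 9 April 2017; the standard-time date in Ardir Station, April 13, 2017, is outside that window, so Ardir Station is on standard time at UTC+11:30.
02:45 UTC + 11h30m = 14:15 Ardir Station.

14:15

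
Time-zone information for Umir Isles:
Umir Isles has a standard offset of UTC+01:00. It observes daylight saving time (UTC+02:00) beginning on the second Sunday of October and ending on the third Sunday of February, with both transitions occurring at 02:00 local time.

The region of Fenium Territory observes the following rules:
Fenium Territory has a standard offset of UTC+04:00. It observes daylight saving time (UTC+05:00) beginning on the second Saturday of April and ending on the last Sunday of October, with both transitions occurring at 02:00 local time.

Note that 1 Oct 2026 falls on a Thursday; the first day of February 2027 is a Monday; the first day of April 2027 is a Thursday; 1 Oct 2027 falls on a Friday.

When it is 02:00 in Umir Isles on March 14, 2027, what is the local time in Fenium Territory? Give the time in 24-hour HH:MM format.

05:00

1 October 2026 is a Thursday, so the first Sunday is October 4 and the second is October 11.
1 February 2027 is a Monday, so the first Sunday is February 7 and the third is February 21.
Daylight saving runs 11 October 2026 – 21 February 2027; March 14, 2027 is outside that window, so Umir Isles is on standard time at UTC+01:00.
02:00 Umir Isles − 1h = 01:00 UTC.
1 April 2027 is a Thursday, so the first Saturday is April 3 and the second is April 10.
1 October 2027 is a Friday, so Sundays fall on 3, 10, 17, 24, 31; the last is October 31.
At the standard offset (UTC+04:00), 01:00 UTC + 4h = 05:00 Fenium Territory standard time.
Daylight saving runs 10 April – 31 October; the standard-time date in Fenium Territory, March 14, 2027, is outside that window, so Fenium Territory is on standard time at UTC+04:00.
01:00 UTC + 4h = 05:00 Fenium Territory.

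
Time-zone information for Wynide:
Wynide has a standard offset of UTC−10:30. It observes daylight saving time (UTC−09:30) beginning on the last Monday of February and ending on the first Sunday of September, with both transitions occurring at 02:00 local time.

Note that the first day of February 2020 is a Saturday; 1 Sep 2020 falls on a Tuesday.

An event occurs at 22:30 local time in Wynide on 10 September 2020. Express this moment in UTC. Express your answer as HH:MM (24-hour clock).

1 February 2020 is a Saturday, so Mondays fall on 3, 10, 17, 24; the last is February 24.
1 September 2020 is a Tuesday, so the first Sunday is September 6.
Daylight saving runs 24 February – 6 September; 10 September 2020 is outside that window, so Wynide is on standard time at UTC−10:30.
22:30 local + 10h30m = 09:00 UTC (rolling into the next day, 11 September 2020).

09:00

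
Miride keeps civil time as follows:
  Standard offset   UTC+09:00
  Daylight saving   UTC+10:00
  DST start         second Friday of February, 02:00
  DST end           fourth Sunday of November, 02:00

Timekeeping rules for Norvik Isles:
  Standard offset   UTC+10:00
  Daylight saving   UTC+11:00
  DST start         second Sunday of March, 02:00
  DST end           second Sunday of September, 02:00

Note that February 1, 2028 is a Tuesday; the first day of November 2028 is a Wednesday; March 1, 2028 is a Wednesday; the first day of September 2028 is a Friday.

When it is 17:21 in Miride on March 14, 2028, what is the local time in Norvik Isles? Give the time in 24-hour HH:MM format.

18:21

1 February 2028 is a Tuesday, so the first Friday is February 4 and the second is February 11.
1 November 2028 is a Wednesday, so the first Sunday is November 5 and the fourth is November 26.
Daylight saving runs 11 February – 26 November; March 14, 2028 is inside that window, so Miride is at UTC+10:00.
17:21 Miride − 10h = 07:21 UTC.
1 March 2028 is a Wednesday, so the first Sunday is March 5 and the second is March 12.
1 September 2028 is a Friday, so the first Sunday is September 3 and the second is September 10.
At the standard offset (UTC+10:00), 07:21 UTC + 10h = 17:21 Norvik Isles standard time.
The standard-time date in Norvik Isles, March 14, 2028, lies within the daylight-saving period (12 March – 10 September), so Norvik Isles is on daylight time, UTC+11:00.
07:21 UTC + 11h = 18:21 Norvik Isles.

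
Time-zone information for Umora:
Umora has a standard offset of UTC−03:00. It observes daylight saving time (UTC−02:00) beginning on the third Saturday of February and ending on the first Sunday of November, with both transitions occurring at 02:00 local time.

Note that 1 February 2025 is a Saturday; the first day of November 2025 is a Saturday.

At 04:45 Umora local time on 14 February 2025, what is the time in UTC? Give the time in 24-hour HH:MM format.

1 February 2025 is a Saturday, so the first Saturday is February 1 and the third is February 15.
1 November 2025 is a Saturday, so the first Sunday is November 2.
14 February 2025 is outside the daylight-saving period (15 February – 2 November), so Umora is on standard time, UTC−03:00.
04:45 local + 3h = 07:45 UTC.

07:45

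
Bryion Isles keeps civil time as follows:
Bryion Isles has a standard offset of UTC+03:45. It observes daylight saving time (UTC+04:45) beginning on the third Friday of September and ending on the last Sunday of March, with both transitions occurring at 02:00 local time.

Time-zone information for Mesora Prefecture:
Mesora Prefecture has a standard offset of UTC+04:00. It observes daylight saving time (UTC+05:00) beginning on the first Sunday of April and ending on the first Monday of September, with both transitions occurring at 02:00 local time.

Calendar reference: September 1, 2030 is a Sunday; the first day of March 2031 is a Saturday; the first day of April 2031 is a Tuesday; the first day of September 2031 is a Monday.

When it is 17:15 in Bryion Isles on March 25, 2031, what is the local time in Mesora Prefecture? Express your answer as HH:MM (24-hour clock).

1 September 2030 is a Sunday, so the first Friday is September 6 and the third is September 20.
1 March 2031 is a Saturday, so Sundays fall on 2, 9, 16, 23, 30; the last is March 30.
March 25, 2031 lies within the daylight-saving period (20 September 2030 – 30 March 2031), so Bryion Isles is on daylight time, UTC+04:45.
17:15 Bryion Isles − 4h45m = 12:30 UTC.
1 April 2031 is a Tuesday, so the first Sunday is April 6.
1 September 2031 is a Monday, so the first Monday is September 1.
At the standard offset (UTC+04:00), 12:30 UTC + 4h = 16:30 Mesora Prefecture standard time.
The standard-time date in Mesora Prefecture, March 25, 2031, is outside the daylight-saving period (6 April – 1 September), so Mesora Prefecture is on standard time, UTC+04:00.
12:30 UTC + 4h = 16:30 Mesora Prefecture.

16:30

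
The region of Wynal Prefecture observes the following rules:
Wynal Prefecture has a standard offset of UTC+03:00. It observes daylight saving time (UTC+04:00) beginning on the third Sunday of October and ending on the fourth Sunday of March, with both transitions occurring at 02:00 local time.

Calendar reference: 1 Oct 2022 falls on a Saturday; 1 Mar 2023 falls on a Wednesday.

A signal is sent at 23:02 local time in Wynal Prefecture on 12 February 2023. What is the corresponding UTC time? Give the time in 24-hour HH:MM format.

19:02

1 October 2022 is a Saturday, so the first Sunday is October 2 and the third is October 16.
1 March 2023 is a Wednesday, so the first Sunday is March 5 and the fourth is March 26.
12 February 2023 falls between 16 October 2022 and 26 March 2023, so daylight saving is in effect and Wynal Prefecture is at UTC+04:00.
23:02 local − 4h = 19:02 UTC.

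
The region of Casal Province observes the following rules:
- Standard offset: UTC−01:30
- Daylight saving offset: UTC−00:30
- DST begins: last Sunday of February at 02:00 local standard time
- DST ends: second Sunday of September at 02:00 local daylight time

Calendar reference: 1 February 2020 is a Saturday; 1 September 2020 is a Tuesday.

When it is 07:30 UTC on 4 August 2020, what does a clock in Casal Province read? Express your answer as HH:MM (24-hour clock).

1 February 2020 is a Saturday, so Sundays fall on 2, 9, 16, 23; the last is February 23.
1 September 2020 is a Tuesday, so the first Sunday is September 6 and the second is September 13.
At the standard offset (UTC−01:30), 07:30 UTC − 1h30m = 06:00 Casal Province standard time.
Daylight saving runs 23 February – 13 September; the standard-time date in Casal Province, 4 August 2020, is inside that window, so Casal Province is at UTC−00:30.
07:30 UTC − 0h30m = 07:00 local.

07:00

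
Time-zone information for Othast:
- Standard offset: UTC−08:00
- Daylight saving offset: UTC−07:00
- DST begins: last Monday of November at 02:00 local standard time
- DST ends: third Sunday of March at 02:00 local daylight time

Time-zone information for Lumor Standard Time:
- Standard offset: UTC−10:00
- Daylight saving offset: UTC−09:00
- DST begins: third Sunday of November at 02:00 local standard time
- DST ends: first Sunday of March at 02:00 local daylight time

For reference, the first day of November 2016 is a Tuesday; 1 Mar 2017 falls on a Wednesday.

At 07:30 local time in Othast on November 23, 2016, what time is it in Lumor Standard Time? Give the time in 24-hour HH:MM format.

06:30

1 November 2016 is a Tuesday, so Mondays fall on 7, 14, 21, 28; the last is November 28.
1 March 2017 is a Wednesday, so the first Sunday is March 5 and the third is March 19.
November 23, 2016 does not fall between 28 November 2016 and 19 March 2017, so daylight saving is not in effect and Othast is at UTC−08:00.
07:30 Othast + 8h = 15:30 UTC.
1 November 2016 is a Tuesday, so the first Sunday is November 6 and the third is November 20.
1 March 2017 is a Wednesday, so the first Sunday is March 5.
At the standard offset (UTC−10:00), 15:30 UTC − 10h = 05:30 Lumor Standard Time standard time.
The standard-time date in Lumor Standard Time, November 23, 2016, lies within the daylight-saving period (20 November 2016 – 5 March 2017), so Lumor Standard Time is on daylight time, UTC−09:00.
15:30 UTC − 9h = 06:30 Lumor Standard Time.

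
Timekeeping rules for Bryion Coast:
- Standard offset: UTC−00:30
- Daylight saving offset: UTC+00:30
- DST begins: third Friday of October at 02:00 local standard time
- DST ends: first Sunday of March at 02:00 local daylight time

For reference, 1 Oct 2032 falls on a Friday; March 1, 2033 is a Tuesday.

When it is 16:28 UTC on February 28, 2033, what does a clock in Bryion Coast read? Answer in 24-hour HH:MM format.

1 October 2032 is a Friday, so the first Friday is October 1 and the third is October 15.
1 March 2033 is a Tuesday, so the first Sunday is March 6.
At the standard offset (UTC−00:30), 16:28 UTC − 0h30m = 15:58 Bryion Coast standard time.
Daylight saving runs 15 October 2032 – 6 March 2033; the standard-time date in Bryion Coast, February 28, 2033, is inside that window, so Bryion Coast is at UTC+00:30.
16:28 UTC + 0h30m = 16:58 local.

16:58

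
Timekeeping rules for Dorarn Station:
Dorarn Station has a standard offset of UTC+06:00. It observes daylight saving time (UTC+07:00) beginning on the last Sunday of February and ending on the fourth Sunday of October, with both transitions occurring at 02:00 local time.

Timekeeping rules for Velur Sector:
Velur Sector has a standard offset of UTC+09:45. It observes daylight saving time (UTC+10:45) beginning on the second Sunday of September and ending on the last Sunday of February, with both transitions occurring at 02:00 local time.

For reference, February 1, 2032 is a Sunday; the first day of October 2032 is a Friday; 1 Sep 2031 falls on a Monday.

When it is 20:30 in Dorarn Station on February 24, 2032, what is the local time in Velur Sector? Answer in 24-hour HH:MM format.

1 February 2032 is a Sunday, so Sundays fall on 1, 8, 15, 22, 29; the last is February 29.
1 October 2032 is a Friday, so the first Sunday is October 3 and the fourth is October 24.
February 24, 2032 does not fall between 29 February and 24 October, so daylight saving is not in effect and Dorarn Station is at UTC+06:00.
20:30 Dorarn Station − 6h = 14:30 UTC.
1 September 2031 is a Monday, so the first Sunday is September 7 and the second is September 14.
1 February 2032 is a Sunday, so Sundays fall on 1, 8, 15, 22, 29; the last is February 29.
At the standard offset (UTC+09:45), 14:30 UTC + 9h45m = 00:15 Velur Sector standard time (rolling into the next day, 25 February 2032).
The standard-time date in Velur Sector, February 25, 2032, falls between 14 September 2031 and 29 February 2032, so daylight saving is in effect and Velur Sector is at UTC+10:45.
14:30 UTC + 10h45m = 01:15 Velur Sector (rolling into the next day, 25 February 2032).

01:15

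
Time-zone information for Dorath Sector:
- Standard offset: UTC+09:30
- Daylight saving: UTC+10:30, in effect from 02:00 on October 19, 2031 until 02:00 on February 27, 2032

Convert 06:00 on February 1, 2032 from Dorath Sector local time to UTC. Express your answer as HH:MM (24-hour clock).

February 1, 2032 lies within the daylight-saving period (19 October 2031 – 27 February 2032), so Dorath Sector is on daylight time, UTC+10:30.
06:00 local − 10h30m = 19:30 UTC (rolling into the previous day, 31 January 2032).

19:30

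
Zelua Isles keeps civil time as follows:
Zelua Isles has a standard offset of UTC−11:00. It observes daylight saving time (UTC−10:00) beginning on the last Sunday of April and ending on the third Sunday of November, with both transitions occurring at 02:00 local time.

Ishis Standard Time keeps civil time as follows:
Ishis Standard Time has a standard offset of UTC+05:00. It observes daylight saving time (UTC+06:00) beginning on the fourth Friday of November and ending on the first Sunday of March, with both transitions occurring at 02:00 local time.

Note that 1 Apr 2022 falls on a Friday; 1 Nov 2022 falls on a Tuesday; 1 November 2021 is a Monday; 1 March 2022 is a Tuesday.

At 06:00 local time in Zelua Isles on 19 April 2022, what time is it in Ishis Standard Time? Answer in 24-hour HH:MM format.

1 April 2022 is a Friday, so Sundays fall on 3, 10, 17, 24; the last is April 24.
1 November 2022 is a Tuesday, so the first Sunday is November 6 and the third is November 20.
19 April 2022 does not fall between 24 April and 20 November, so daylight saving is not in effect and Zelua Isles is at UTC−11:00.
06:00 Zelua Isles + 11h = 17:00 UTC.
1 November 2021 is a Monday, so the first Friday is November 5 and the fourth is November 26.
1 March 2022 is a Tuesday, so the first Sunday is March 6.
At the standard offset (UTC+05:00), 17:00 UTC + 5h = 22:00 Ishis Standard Time standard time.
Daylight saving runs 26 November 2021 – 6 March 2022; the standard-time date in Ishis Standard Time, 19 April 2022, is outside that window, so Ishis Standard Time is on standard time at UTC+05:00.
17:00 UTC + 5h = 22:00 Ishis Standard Time.

22:00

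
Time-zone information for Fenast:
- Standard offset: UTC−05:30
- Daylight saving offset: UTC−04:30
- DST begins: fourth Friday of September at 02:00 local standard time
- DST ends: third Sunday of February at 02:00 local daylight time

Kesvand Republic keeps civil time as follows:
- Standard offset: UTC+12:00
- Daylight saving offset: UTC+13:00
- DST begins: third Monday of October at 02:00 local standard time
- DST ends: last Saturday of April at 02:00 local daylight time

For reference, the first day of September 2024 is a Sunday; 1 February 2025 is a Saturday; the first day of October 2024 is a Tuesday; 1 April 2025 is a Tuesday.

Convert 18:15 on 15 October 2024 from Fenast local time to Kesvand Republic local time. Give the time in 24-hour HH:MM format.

1 September 2024 is a Sunday, so the first Friday is September 6 and the fourth is September 27.
1 February 2025 is a Saturday, so the first Sunday is February 2 and the third is February 16.
15 October 2024 lies within the daylight-saving period (27 September 2024 – 16 February 2025), so Fenast is on daylight time, UTC−04:30.
18:15 Fenast + 4h30m = 22:45 UTC.
1 October 2024 is a Tuesday, so the first Monday is October 7 and the third is October 21.
1 April 2025 is a Tuesday, so Saturdays fall on 5, 12, 19, 26; the last is April 26.
At the standard offset (UTC+12:00), 22:45 UTC + 12h = 10:45 Kesvand Republic standard time (rolling into the next day, 16 October 2024).
The standard-time date in Kesvand Republic, 16 October 2024, does not fall between 21 October 2024 and 26 April 2025, so daylight saving is not in effect and Kesvand Republic is at UTC+12:00.
22:45 UTC + 12h = 10:45 Kesvand Republic (rolling into the next day, 16 October 2024).

10:45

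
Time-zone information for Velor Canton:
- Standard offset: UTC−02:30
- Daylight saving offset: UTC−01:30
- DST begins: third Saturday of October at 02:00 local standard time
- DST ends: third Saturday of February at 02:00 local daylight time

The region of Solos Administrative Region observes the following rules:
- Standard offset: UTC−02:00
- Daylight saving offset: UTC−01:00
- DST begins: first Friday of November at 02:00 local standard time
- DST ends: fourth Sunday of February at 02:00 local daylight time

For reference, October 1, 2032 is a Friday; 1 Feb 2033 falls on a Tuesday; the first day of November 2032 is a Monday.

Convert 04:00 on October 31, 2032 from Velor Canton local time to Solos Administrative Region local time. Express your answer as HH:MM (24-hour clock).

1 October 2032 is a Friday, so the first Saturday is October 2 and the third is October 16.
1 February 2033 is a Tuesday, so the first Saturday is February 5 and the third is February 19.
Daylight saving runs 16 October 2032 – 19 February 2033; October 31, 2032 is inside that window, so Velor Canton is at UTC−01:30.
04:00 Velor Canton + 1h30m = 05:30 UTC.
1 November 2032 is a Monday, so the first Friday is November 5.
1 February 2033 is a Tuesday, so the first Sunday is February 6 and the fourth is February 27.
At the standard offset (UTC−02:00), 05:30 UTC − 2h = 03:30 Solos Administrative Region standard time.
The standard-time date in Solos Administrative Region, October 31, 2032, is outside the daylight-saving period (5 November 2032 – 27 February 2033), so Solos Administrative Region is on standard time, UTC−02:00.
05:30 UTC − 2h = 03:30 Solos Administrative Region.

03:30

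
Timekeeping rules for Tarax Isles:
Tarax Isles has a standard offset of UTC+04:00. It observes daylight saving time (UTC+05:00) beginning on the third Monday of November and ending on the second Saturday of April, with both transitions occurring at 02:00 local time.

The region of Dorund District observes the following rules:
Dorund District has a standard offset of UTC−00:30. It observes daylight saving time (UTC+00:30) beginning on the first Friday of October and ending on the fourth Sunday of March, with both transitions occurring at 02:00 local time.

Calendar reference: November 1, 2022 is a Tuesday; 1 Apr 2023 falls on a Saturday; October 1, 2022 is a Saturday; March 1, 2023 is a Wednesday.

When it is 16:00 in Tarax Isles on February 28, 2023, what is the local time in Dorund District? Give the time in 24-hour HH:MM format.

11:30

1 November 2022 is a Tuesday, so the first Monday is November 7 and the third is November 21.
1 April 2023 is a Saturday, so the first Saturday is April 1 and the second is April 8.
February 28, 2023 falls between 21 November 2022 and 8 April 2023, so daylight saving is in effect and Tarax Isles is at UTC+05:00.
16:00 Tarax Isles − 5h = 11:00 UTC.
1 October 2022 is a Saturday, so the first Friday is October 7.
1 March 2023 is a Wednesday, so the first Sunday is March 5 and the fourth is March 26.
At the standard offset (UTC−00:30), 11:00 UTC − 0h30m = 10:30 Dorund District standard time.
The standard-time date in Dorund District, February 28, 2023, lies within the daylight-saving period (7 October 2022 – 26 March 2023), so Dorund District is on daylight time, UTC+00:30.
11:00 UTC + 0h30m = 11:30 Dorund District.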